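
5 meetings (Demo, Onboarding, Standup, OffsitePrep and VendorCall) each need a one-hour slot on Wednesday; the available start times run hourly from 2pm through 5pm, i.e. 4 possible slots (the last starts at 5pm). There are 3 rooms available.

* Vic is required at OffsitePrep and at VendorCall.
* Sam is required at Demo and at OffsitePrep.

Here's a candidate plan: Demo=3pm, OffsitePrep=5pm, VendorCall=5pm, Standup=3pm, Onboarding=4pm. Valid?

There are 3 rooms available — holds.
Vic is required at OffsitePrep and at VendorCall — violated.
Sam is required at Demo and at OffsitePrep — holds.

Invalid. Vic is required at OffsitePrep and at VendorCall.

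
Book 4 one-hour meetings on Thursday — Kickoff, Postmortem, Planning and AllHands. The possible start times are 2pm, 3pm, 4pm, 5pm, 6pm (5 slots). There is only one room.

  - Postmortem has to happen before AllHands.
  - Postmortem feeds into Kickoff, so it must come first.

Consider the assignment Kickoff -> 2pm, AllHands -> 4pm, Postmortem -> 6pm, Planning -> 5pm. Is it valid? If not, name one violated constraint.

Invalid. Postmortem feeds into Kickoff, so it must come first.

Postmortem feeds into Kickoff, so it must come first — violated.
Postmortem has to happen before AllHands — violated.
There is only one room — holds.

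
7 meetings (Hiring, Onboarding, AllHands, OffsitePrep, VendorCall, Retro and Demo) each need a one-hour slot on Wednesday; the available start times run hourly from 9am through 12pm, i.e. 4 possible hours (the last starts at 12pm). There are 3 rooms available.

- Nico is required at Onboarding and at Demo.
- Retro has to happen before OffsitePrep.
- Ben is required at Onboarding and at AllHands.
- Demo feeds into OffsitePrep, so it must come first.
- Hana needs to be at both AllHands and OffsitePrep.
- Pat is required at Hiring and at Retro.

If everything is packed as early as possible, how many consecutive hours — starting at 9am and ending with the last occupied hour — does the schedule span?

3 hours

The precedence chain requires at least 2 distinct hours.
With at most 3 per hour and 7 meetings, at least 3 hours are needed.
3 works (last occupied hour: 11am): for example Retro=9am; Hiring=10am; OffsitePrep=10am; AllHands=9am; Onboarding=10am; Demo=9am; VendorCall=11am.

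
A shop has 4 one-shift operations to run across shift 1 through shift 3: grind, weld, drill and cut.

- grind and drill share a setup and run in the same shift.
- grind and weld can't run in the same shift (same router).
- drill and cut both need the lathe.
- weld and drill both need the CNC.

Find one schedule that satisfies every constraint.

grind=shift 1; drill=shift 1; cut=shift 2; weld=shift 2

Checking: drill(shift 1) != cut(shift 2); grind(shift 1) != weld(shift 2); weld(shift 2) != drill(shift 1); grind = drill = shift 1.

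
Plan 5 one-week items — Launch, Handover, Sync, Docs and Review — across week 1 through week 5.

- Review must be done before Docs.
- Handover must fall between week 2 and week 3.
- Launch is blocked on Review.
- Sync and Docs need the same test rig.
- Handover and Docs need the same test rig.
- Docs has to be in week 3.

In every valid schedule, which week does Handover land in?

Handover's window is week 2–week 3.
Docs is fixed at week 3, and Handover can't share a week with Docs.
So Handover must be week 2.

week 2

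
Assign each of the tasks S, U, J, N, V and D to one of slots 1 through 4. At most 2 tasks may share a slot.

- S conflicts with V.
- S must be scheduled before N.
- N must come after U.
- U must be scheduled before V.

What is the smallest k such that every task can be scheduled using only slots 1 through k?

The precedence chain requires at least 2 distinct slots.
With at most 2 per slot and 6 tasks, at least 3 slots are needed.
3 works (last occupied slot: 3): for example N in 2, S in 1, D in 3, U in 1, J in 3, V in 2.

3 slots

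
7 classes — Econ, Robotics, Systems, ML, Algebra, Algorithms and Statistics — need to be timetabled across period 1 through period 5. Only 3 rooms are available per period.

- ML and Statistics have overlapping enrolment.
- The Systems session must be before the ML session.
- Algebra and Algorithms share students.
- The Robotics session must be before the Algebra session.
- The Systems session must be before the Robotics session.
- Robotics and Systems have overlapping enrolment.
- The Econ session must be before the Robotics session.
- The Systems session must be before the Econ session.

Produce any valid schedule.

Robotics=period 3, Algebra=period 4, Statistics=period 1, ML=period 2, Econ=period 2, Algorithms=period 1, Systems=period 1

Checking: Systems(period 1) before ML(period 2); Robotics(period 3) before Algebra(period 4); Systems(period 1) before Econ(period 2); Systems(period 1) before Robotics(period 3); Econ(period 2) before Robotics(period 3); Algebra(period 4) != Algorithms(period 1); Robotics(period 3) != Systems(period 1); ML(period 2) != Statistics(period 1); max 3 per period (cap 3).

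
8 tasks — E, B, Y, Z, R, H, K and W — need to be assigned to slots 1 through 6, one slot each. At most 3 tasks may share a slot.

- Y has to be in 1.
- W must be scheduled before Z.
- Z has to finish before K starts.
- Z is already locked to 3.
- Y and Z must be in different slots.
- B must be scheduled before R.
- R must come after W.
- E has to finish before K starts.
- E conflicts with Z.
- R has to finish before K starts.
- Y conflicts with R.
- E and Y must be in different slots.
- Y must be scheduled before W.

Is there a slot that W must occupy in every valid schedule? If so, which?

Y is fixed at 1 and must come before W, so W is at least 2.
Z is fixed at 3 and must come after W, so W is at most 2.
So W must be 2.

2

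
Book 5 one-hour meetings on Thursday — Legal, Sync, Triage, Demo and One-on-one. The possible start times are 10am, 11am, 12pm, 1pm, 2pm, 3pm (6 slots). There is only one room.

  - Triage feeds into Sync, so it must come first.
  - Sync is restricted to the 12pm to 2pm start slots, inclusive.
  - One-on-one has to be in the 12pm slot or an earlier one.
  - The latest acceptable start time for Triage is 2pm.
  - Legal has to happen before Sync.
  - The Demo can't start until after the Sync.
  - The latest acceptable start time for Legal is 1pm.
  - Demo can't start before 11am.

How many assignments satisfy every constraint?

Splitting on Legal: it can be 10am (8), 11am (8), 12pm (8), 1pm (6). Listing each branch's schedules as (Sync, Triage, Demo, One-on-one):
Legal=10am: (1pm,11am,2pm,12pm) (1pm,11am,3pm,12pm) (1pm,12pm,2pm,11am) (1pm,12pm,3pm,11am) (2pm,11am,3pm,12pm) (2pm,12pm,3pm,11am) (2pm,1pm,3pm,11am) (2pm,1pm,3pm,12pm) — 8.
Legal=11am: (1pm,10am,2pm,12pm) (1pm,10am,3pm,12pm) (1pm,12pm,2pm,10am) (1pm,12pm,3pm,10am) (2pm,10am,3pm,12pm) (2pm,12pm,3pm,10am) (2pm,1pm,3pm,10am) (2pm,1pm,3pm,12pm) — 8.
Legal=12pm: (1pm,10am,2pm,11am) (1pm,10am,3pm,11am) (1pm,11am,2pm,10am) (1pm,11am,3pm,10am) (2pm,10am,3pm,11am) (2pm,11am,3pm,10am) (2pm,1pm,3pm,10am) (2pm,1pm,3pm,11am) — 8.
Legal=1pm: (2pm,10am,3pm,11am) (2pm,10am,3pm,12pm) (2pm,11am,3pm,10am) (2pm,11am,3pm,12pm) (2pm,12pm,3pm,10am) (2pm,12pm,3pm,11am) — 6.
Summing: 8 + 8 + 8 + 6 = 30.

30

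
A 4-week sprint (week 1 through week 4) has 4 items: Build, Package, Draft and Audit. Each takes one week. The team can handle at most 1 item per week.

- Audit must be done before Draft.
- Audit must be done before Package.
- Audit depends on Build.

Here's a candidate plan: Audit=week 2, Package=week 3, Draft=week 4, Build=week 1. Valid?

Yes

Audit depends on Build — holds.
Audit must be done before Package — holds.
Audit must be done before Draft — holds.
The team can handle at most 1 item per week — holds.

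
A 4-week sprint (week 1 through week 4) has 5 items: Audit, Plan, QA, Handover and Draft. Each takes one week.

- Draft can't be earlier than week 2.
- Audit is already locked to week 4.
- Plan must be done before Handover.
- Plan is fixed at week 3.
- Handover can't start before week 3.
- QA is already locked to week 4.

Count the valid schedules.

Enumerating: Handover in week 4, Audit in week 4, Draft in week 2, Plan in week 3, QA in week 4 | Plan=week 3, Audit=week 4, QA=week 4, Handover=week 4, Draft=week 3 | Handover=week 4; Plan=week 3; Audit=week 4; Draft=week 4; QA=week 4.

3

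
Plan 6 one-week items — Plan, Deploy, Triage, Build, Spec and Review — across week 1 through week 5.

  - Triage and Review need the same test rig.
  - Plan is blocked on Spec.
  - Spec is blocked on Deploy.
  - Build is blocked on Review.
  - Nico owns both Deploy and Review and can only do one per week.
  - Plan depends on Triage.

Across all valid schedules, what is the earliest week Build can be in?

Precedence pushes Build to at least week 2.
Build at week 2 is achievable: Deploy -> week 2, Review -> week 1, Plan -> week 4, Spec -> week 3, Triage -> week 2, Build -> week 2.

week 2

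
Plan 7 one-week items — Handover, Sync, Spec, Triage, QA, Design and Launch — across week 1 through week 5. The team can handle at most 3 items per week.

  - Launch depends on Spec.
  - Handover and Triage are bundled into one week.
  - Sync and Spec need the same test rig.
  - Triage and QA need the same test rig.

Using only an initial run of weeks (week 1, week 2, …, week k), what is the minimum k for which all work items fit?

The precedence chain requires at least 2 distinct weeks.
With at most 3 per week and 7 work items, at least 3 weeks are needed.
3 works (last occupied week: week 3): for example Launch=week 2, Triage=week 1, QA=week 2, Sync=week 2, Handover=week 1, Design=week 3, Spec=week 1.

3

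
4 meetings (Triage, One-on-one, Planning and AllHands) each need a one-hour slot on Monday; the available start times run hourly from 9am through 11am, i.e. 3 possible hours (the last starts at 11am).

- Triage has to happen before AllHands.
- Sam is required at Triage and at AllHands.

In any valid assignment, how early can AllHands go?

10am

Precedence pushes AllHands to at least 10am.
AllHands at 10am is achievable: Triage in 9am, AllHands in 10am, Planning in 9am, One-on-one in 9am.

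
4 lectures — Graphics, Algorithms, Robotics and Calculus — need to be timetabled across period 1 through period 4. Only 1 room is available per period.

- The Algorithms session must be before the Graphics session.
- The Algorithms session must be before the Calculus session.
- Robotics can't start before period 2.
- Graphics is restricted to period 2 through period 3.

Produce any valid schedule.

Calculus=period 4, Algorithms=period 1, Graphics=period 2, Robotics=period 3

Checking: Algorithms(period 1) before Graphics(period 2); Algorithms(period 1) before Calculus(period 4); Graphics=period 2 in [period 2,period 3]; Robotics=period 3 in [period 2,period 4]; max 1 per period (cap 1).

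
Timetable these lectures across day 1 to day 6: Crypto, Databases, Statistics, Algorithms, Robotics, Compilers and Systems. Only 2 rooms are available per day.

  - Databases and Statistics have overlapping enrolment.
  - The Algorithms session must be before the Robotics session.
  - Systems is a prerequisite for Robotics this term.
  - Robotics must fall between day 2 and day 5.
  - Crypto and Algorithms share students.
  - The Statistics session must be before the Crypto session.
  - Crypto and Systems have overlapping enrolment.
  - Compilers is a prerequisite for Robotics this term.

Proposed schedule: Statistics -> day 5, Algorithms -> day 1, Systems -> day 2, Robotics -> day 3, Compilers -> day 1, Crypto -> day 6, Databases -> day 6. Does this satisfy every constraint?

Crypto and Systems have overlapping enrolment — holds.
Systems is a prerequisite for Robotics this term — holds.
Databases and Statistics have overlapping enrolment — holds.
Crypto and Algorithms share students — holds.
The Algorithms session must be before the Robotics session — holds.
The Statistics session must be before the Crypto session — holds.
Only 2 rooms are available per day — holds.
Robotics must fall between day 2 and day 5 — holds.
Compilers is a prerequisite for Robotics this term — holds.

Yes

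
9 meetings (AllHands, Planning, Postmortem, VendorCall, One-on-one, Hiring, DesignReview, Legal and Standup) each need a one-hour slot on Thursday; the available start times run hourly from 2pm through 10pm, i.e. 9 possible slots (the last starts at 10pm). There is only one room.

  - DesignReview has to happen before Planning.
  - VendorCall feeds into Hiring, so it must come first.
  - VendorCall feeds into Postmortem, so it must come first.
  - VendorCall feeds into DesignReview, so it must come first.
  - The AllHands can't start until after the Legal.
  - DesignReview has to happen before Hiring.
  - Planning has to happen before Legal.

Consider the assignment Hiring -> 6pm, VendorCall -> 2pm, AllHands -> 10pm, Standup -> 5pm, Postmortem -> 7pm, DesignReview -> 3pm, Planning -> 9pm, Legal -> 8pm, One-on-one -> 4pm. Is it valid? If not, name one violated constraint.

No. Planning has to happen before Legal is not satisfied.

VendorCall feeds into DesignReview, so it must come first — holds.
VendorCall feeds into Postmortem, so it must come first — holds.
Planning has to happen before Legal — violated.
VendorCall feeds into Hiring, so it must come first — holds.
The AllHands can't start until after the Legal — holds.
There is only one room — holds.
DesignReview has to happen before Hiring — holds.
DesignReview has to happen before Planning — holds.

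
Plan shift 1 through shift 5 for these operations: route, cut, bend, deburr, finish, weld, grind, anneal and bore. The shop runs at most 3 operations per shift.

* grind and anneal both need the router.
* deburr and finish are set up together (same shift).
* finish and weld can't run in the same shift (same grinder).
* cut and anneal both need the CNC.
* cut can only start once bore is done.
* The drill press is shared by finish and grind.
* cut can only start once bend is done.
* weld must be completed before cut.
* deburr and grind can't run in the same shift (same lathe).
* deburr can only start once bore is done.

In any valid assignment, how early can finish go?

shift 2

Finish must be in the same shift as deburr, which can't be before shift 2, so finish is at least shift 2.
finish at shift 2 is achievable: route -> shift 3; deburr -> shift 2; finish -> shift 2; grind -> shift 3; cut -> shift 2; bore -> shift 1; bend -> shift 1; anneal -> shift 4; weld -> shift 1.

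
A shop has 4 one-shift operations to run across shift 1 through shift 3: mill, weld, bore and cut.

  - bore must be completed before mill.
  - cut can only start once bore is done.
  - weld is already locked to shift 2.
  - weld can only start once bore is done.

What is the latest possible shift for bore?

shift 1

Downstream work caps bore at shift 1.
bore at shift 1 is achievable: mill=shift 2; weld=shift 2; cut=shift 2; bore=shift 1.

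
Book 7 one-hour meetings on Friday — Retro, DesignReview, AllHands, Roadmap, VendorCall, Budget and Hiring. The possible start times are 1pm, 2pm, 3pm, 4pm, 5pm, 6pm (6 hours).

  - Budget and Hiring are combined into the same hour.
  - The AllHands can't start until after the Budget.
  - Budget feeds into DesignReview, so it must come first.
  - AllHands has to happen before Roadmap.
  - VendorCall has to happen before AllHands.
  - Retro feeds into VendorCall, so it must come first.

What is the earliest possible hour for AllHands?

3pm

Precedence pushes AllHands to at least 3pm; downstream work caps AllHands at 5pm.
AllHands at 3pm is achievable: AllHands=3pm, DesignReview=2pm, Roadmap=4pm, Budget=1pm, Hiring=1pm, VendorCall=2pm, Retro=1pm.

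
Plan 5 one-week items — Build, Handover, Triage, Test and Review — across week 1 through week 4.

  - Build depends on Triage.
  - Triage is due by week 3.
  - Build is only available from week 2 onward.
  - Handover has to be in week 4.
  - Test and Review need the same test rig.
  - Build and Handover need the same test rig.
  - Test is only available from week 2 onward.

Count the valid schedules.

Splitting on Build: it can be week 2 (9), week 3 (18). Listing each branch's schedules as (Handover, Triage, Test, Review) by week number:
Build=week 2: (4,1,2,1) (4,1,2,3) (4,1,2,4) (4,1,3,1) (4,1,3,2) (4,1,3,4) (4,1,4,1) (4,1,4,2) (4,1,4,3) — 9.
Build=week 3: (4,1,2,1) (4,1,2,3) (4,1,2,4) (4,1,3,1) (4,1,3,2) (4,1,3,4) (4,1,4,1) (4,1,4,2) (4,1,4,3) (4,2,2,1) (4,2,2,3) (4,2,2,4) (4,2,3,1) (4,2,3,2) (4,2,3,4) (4,2,4,1) (4,2,4,2) (4,2,4,3) — 18.
Summing: 9 + 18 = 27.

27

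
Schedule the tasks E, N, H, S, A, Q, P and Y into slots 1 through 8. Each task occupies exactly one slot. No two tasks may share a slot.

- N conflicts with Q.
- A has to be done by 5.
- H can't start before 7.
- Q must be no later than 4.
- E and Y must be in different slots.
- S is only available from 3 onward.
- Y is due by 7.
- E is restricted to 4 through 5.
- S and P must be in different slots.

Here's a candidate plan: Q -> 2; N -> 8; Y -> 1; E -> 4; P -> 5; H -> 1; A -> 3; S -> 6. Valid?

E and Y must be in different slots — holds.
N conflicts with Q — holds.
H can't start before 7 — violated.
S is only available from 3 onward — holds.
Q must be no later than 4 — holds.
E is restricted to 4 through 5 — holds.
S and P must be in different slots — holds.
No two tasks may share a slot — violated.
A has to be done by 5 — holds.
Y is due by 7 — holds.

No. H can't start before 7 is not satisfied.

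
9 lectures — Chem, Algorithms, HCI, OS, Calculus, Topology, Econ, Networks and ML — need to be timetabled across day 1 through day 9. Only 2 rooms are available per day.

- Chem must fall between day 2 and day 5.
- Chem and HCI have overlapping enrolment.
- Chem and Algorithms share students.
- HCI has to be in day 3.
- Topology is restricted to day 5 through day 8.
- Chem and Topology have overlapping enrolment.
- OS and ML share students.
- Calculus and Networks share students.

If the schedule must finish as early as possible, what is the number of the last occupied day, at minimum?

With at most 2 per day and 9 lectures, at least 5 days are needed.
Topology can't be placed before day 5, so the schedule must run through at least day 5.
5 works (last occupied day: day 5): for example Networks=day 4; HCI=day 3; Topology=day 5; ML=day 4; Chem=day 2; Algorithms=day 1; Econ=day 3; Calculus=day 2; OS=day 1.

day 5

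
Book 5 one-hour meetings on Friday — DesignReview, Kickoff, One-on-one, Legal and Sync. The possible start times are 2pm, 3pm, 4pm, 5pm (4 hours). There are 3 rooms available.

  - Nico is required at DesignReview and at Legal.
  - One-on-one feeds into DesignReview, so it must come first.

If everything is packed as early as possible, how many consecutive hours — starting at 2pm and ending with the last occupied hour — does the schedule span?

The precedence chain requires at least 2 distinct hours.
With at most 3 per hour and 5 meetings, at least 2 hours are needed.
2 works (last occupied hour: 3pm): for example Legal=2pm, One-on-one=2pm, Sync=3pm, Kickoff=2pm, DesignReview=3pm.

2 hours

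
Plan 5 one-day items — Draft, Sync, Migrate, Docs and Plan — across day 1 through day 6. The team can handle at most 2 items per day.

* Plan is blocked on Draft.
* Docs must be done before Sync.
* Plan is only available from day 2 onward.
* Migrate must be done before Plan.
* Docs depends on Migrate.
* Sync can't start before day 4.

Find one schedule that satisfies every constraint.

Draft -> day 1, Migrate -> day 1, Docs -> day 2, Sync -> day 4, Plan -> day 2

Checking: Migrate(day 1) before Docs(day 2); Docs(day 2) before Sync(day 4); Migrate(day 1) before Plan(day 2); Draft(day 1) before Plan(day 2); Sync=day 4 in [day 4,day 6]; Plan=day 2 in [day 2,day 6]; max 2 per day (cap 2).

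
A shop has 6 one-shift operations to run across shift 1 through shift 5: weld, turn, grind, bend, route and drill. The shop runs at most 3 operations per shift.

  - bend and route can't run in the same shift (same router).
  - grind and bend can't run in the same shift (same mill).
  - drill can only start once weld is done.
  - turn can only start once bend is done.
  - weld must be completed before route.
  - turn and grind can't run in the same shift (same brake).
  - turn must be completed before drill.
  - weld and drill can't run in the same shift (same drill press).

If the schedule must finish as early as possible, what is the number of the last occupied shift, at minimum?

The precedence chain requires at least 3 distinct shifts.
With at most 3 per shift and 6 operations, at least 2 shifts are needed.
3 works (last occupied shift: shift 3): for example drill=shift 3; route=shift 2; turn=shift 2; bend=shift 1; grind=shift 3; weld=shift 1.

shift 3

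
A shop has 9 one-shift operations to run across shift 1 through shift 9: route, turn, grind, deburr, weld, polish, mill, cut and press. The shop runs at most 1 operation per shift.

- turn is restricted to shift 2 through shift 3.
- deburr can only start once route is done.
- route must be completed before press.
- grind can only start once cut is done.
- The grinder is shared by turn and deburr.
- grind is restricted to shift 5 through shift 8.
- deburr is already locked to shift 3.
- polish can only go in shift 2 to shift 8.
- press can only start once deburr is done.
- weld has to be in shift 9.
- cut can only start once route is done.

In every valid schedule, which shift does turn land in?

shift 2

turn's window is shift 2–shift 3.
deburr is fixed at shift 3, and turn can't share a shift with deburr.
So turn must be shift 2.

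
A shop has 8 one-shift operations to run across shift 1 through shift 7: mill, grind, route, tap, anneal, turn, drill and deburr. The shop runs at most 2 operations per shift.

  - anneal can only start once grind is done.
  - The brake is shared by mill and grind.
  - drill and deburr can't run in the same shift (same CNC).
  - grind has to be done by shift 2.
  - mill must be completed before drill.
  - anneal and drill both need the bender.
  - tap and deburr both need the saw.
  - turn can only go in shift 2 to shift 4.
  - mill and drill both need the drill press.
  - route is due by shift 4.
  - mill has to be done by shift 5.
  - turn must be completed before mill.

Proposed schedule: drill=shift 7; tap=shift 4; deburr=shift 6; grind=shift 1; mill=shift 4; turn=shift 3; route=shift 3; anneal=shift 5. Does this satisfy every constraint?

Valid

route is due by shift 4 — holds.
tap and deburr both need the saw — holds.
mill and drill both need the drill press — holds.
anneal and drill both need the bender — holds.
turn must be completed before mill — holds.
anneal can only start once grind is done — holds.
mill has to be done by shift 5 — holds.
The brake is shared by mill and grind — holds.
drill and deburr can't run in the same shift (same CNC) — holds.
mill must be completed before drill — holds.
The shop runs at most 2 operations per shift — holds.
grind has to be done by shift 2 — holds.
turn can only go in shift 2 to shift 4 — holds.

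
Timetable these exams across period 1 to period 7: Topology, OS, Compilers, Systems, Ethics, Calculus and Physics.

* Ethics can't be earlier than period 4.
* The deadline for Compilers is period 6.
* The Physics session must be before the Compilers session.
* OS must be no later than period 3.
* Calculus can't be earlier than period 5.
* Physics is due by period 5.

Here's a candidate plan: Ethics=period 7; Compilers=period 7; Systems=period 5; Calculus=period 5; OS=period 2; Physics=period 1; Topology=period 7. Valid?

No — it violates: The deadline for Compilers is period 6

Ethics can't be earlier than period 4 — holds.
Physics is due by period 5 — holds.
The deadline for Compilers is period 6 — violated.
Calculus can't be earlier than period 5 — holds.
The Physics session must be before the Compilers session — holds.
OS must be no later than period 3 — holds.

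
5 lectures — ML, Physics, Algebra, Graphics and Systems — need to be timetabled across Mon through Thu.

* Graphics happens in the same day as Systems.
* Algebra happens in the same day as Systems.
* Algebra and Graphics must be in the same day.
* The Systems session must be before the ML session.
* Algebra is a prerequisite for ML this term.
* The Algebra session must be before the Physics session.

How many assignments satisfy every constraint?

14

Splitting on ML: it can be Tue (3), Wed (5), Thu (6). Listing each branch's schedules as (Physics, Algebra, Graphics, Systems):
ML=Tue: (Tue,Mon,Mon,Mon) (Wed,Mon,Mon,Mon) (Thu,Mon,Mon,Mon) — 3.
ML=Wed: (Tue,Mon,Mon,Mon) (Wed,Mon,Mon,Mon) (Wed,Tue,Tue,Tue) (Thu,Mon,Mon,Mon) (Thu,Tue,Tue,Tue) — 5.
ML=Thu: (Tue,Mon,Mon,Mon) (Wed,Mon,Mon,Mon) (Wed,Tue,Tue,Tue) (Thu,Mon,Mon,Mon) (Thu,Tue,Tue,Tue) (Thu,Wed,Wed,Wed) — 6.
Summing: 3 + 5 + 6 = 14.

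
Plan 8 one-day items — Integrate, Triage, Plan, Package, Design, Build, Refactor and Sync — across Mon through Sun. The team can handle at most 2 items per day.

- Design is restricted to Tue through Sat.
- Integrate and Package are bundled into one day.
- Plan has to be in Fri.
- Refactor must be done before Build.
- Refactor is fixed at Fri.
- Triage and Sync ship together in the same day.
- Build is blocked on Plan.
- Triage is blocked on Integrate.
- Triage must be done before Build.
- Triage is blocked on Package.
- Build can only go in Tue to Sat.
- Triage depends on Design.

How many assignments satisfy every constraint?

Splitting on Integrate: it can be Mon (3), Tue (1), Wed (1). Listing each branch's schedules as (Triage, Plan, Package, Design, Build, Refactor, Sync):
Integrate=Mon: (Wed,Fri,Mon,Tue,Sat,Fri,Wed) (Thu,Fri,Mon,Tue,Sat,Fri,Thu) (Thu,Fri,Mon,Wed,Sat,Fri,Thu) — 3.
Integrate=Tue: (Thu,Fri,Tue,Wed,Sat,Fri,Thu) — 1.
Integrate=Wed: (Thu,Fri,Wed,Tue,Sat,Fri,Thu) — 1.
Summing: 3 + 1 + 1 = 5.

5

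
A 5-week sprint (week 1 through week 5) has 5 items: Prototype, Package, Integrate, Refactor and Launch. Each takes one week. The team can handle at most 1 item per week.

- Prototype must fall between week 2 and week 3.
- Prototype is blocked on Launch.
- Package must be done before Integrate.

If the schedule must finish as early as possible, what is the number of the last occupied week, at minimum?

week 5

The precedence chain requires at least 2 distinct weeks.
With at most 1 per week and 5 tasks, at least 5 weeks are needed.
5 works (last occupied week: week 5): for example Refactor=week 5; Launch=week 1; Package=week 3; Integrate=week 4; Prototype=week 2.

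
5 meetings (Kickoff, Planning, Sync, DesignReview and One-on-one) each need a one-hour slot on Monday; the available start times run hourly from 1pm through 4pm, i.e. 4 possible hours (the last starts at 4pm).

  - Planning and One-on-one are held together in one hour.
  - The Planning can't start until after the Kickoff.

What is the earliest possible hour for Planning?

2pm

Precedence pushes Planning to at least 2pm.
Planning at 2pm is achievable: DesignReview in 1pm, Kickoff in 1pm, Sync in 1pm, One-on-one in 2pm, Planning in 2pm.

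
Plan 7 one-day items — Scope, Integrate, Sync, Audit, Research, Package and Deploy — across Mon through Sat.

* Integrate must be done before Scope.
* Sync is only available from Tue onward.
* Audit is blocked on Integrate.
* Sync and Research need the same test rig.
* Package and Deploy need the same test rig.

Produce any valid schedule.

Sync=Tue; Integrate=Mon; Package=Mon; Scope=Tue; Deploy=Tue; Research=Mon; Audit=Tue

Checking: Integrate(Mon) before Scope(Tue); Integrate(Mon) before Audit(Tue); Sync(Tue) != Research(Mon); Package(Mon) != Deploy(Tue); Sync=Tue in [Tue,Sat].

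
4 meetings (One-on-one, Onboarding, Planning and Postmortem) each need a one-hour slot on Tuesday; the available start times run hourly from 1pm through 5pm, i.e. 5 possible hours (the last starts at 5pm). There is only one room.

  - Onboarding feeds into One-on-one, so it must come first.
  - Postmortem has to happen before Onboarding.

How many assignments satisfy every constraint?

Splitting on One-on-one: it can be 3pm (2), 4pm (6), 5pm (12). Listing each branch's schedules as (Onboarding, Planning, Postmortem):
One-on-one=3pm: (2pm,4pm,1pm) (2pm,5pm,1pm) — 2.
One-on-one=4pm: (2pm,3pm,1pm) (2pm,5pm,1pm) (3pm,1pm,2pm) (3pm,2pm,1pm) (3pm,5pm,1pm) (3pm,5pm,2pm) — 6.
One-on-one=5pm: (2pm,3pm,1pm) (2pm,4pm,1pm) (3pm,1pm,2pm) (3pm,2pm,1pm) (3pm,4pm,1pm) (3pm,4pm,2pm) (4pm,1pm,2pm) (4pm,1pm,3pm) (4pm,2pm,1pm) (4pm,2pm,3pm) (4pm,3pm,1pm) (4pm,3pm,2pm) — 12.
Summing: 2 + 6 + 12 = 20.

20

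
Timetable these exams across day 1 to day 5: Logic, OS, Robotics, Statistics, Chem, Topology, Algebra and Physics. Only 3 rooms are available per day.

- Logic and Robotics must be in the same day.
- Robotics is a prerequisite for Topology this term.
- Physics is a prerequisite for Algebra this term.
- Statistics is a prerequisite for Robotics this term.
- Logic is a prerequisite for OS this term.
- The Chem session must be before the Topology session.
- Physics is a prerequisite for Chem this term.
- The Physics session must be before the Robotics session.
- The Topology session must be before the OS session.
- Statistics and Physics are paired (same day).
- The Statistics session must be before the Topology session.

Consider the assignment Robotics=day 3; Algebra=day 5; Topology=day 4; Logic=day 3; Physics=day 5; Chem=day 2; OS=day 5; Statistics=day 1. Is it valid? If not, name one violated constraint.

Robotics is a prerequisite for Topology this term — holds.
The Topology session must be before the OS session — holds.
Physics is a prerequisite for Chem this term — violated.
The Chem session must be before the Topology session — holds.
Statistics is a prerequisite for Robotics this term — holds.
Statistics and Physics are paired (same day) — violated.
Only 3 rooms are available per day — holds.
The Physics session must be before the Robotics session — violated.
Logic and Robotics must be in the same day — holds.
The Statistics session must be before the Topology session — holds.
Logic is a prerequisite for OS this term — holds.
Physics is a prerequisite for Algebra this term — violated.

No — it violates: Statistics and Physics are paired (same day)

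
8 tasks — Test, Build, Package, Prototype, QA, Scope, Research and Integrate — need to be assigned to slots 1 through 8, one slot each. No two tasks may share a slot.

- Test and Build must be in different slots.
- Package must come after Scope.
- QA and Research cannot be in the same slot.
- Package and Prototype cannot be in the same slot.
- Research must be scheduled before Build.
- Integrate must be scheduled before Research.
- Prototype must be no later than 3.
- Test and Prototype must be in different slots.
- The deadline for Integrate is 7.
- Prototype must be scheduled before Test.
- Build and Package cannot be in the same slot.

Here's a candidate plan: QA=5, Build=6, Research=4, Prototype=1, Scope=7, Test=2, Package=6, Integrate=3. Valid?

Prototype must be scheduled before Test — holds.
No two tasks may share a slot — violated.
Prototype must be no later than 3 — holds.
The deadline for Integrate is 7 — holds.
Research must be scheduled before Build — holds.
Test and Prototype must be in different slots — holds.
Package must come after Scope — violated.
Test and Build must be in different slots — holds.
Integrate must be scheduled before Research — holds.
Package and Prototype cannot be in the same slot — holds.
Build and Package cannot be in the same slot — violated.
QA and Research cannot be in the same slot — holds.

No. Build and Package cannot be in the same slot is not satisfied.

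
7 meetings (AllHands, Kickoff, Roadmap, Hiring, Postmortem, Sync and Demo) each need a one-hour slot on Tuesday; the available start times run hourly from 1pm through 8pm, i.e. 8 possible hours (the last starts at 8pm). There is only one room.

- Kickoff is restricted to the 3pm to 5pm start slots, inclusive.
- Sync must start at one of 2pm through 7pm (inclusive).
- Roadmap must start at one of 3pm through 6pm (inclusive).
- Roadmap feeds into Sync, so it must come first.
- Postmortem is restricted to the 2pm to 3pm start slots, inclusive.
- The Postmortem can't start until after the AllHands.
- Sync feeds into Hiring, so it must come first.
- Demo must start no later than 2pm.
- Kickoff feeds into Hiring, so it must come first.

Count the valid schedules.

Splitting on AllHands: it can be 1pm (8), 2pm (8). Listing each branch's schedules as (Kickoff, Roadmap, Hiring, Postmortem, Sync, Demo):
AllHands=1pm: (4pm,5pm,7pm,3pm,6pm,2pm) (4pm,5pm,8pm,3pm,6pm,2pm) (4pm,5pm,8pm,3pm,7pm,2pm) (4pm,6pm,8pm,3pm,7pm,2pm) (5pm,4pm,7pm,3pm,6pm,2pm) (5pm,4pm,8pm,3pm,6pm,2pm) (5pm,4pm,8pm,3pm,7pm,2pm) (5pm,6pm,8pm,3pm,7pm,2pm) — 8.
AllHands=2pm: (4pm,5pm,7pm,3pm,6pm,1pm) (4pm,5pm,8pm,3pm,6pm,1pm) (4pm,5pm,8pm,3pm,7pm,1pm) (4pm,6pm,8pm,3pm,7pm,1pm) (5pm,4pm,7pm,3pm,6pm,1pm) (5pm,4pm,8pm,3pm,6pm,1pm) (5pm,4pm,8pm,3pm,7pm,1pm) (5pm,6pm,8pm,3pm,7pm,1pm) — 8.
Summing: 8 + 8 = 16.

16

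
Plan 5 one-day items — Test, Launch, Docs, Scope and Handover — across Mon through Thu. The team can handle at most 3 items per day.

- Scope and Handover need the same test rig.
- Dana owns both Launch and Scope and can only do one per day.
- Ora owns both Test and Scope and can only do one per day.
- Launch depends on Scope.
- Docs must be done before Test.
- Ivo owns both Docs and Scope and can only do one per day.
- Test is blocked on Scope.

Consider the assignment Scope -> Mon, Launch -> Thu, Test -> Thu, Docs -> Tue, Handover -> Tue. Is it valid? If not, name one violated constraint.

Yes

Scope and Handover need the same test rig — holds.
Ora owns both Test and Scope and can only do one per day — holds.
Dana owns both Launch and Scope and can only do one per day — holds.
The team can handle at most 3 items per day — holds.
Docs must be done before Test — holds.
Test is blocked on Scope — holds.
Ivo owns both Docs and Scope and can only do one per day — holds.
Launch depends on Scope — holds.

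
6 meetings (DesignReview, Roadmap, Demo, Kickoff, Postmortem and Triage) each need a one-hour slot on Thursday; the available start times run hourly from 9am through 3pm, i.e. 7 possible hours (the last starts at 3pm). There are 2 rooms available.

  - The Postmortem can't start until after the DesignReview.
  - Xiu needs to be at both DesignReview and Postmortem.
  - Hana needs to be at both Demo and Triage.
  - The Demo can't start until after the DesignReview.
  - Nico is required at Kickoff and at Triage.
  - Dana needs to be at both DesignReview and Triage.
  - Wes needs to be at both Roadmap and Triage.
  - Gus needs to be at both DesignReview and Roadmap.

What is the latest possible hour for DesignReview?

Downstream work caps DesignReview at 2pm.
DesignReview at 2pm is achievable: DesignReview=2pm, Demo=3pm, Kickoff=9am, Roadmap=9am, Postmortem=3pm, Triage=10am.

2pm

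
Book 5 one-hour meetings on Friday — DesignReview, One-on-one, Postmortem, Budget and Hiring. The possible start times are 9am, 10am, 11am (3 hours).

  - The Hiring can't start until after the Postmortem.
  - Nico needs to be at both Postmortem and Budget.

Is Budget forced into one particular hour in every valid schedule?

No

Budget can be 9am (e.g. DesignReview=9am, Hiring=11am, One-on-one=9am, Budget=9am, Postmortem=10am) or 10am (e.g. One-on-one in 9am, Budget in 10am, Hiring in 10am, Postmortem in 9am, DesignReview in 9am).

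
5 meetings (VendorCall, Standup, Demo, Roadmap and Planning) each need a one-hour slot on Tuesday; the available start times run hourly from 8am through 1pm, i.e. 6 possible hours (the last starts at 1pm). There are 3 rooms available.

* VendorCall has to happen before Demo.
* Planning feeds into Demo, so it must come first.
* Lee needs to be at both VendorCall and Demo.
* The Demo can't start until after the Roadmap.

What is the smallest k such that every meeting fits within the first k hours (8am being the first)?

The precedence chain requires at least 2 distinct hours.
With at most 3 per hour and 5 meetings, at least 2 hours are needed.
2 works (last occupied hour: 9am): for example Standup -> 9am, Roadmap -> 8am, Planning -> 8am, Demo -> 9am, VendorCall -> 8am.

2 hours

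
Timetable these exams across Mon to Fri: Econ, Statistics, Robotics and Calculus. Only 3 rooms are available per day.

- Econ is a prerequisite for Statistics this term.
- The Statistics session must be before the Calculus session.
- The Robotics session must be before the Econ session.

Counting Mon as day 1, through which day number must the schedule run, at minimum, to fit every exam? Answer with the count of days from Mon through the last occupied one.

4

The precedence chain requires at least 4 distinct days.
With at most 3 per day and 4 exams, at least 2 days are needed.
4 works (last occupied day: Thu): for example Statistics=Wed, Econ=Tue, Calculus=Thu, Robotics=Mon.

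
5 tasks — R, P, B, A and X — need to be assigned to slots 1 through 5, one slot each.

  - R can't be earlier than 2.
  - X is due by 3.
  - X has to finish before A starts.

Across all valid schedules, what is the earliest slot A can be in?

Precedence pushes A to at least 2.
A at 2 is achievable: R in 2, P in 1, X in 1, A in 2, B in 1.

2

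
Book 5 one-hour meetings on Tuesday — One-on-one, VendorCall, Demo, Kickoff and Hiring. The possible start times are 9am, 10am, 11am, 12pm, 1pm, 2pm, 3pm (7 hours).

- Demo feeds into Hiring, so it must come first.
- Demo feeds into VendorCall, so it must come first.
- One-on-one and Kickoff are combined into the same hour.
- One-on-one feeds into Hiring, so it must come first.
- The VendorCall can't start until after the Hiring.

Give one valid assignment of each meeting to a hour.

VendorCall in 11am, Kickoff in 9am, Hiring in 10am, One-on-one in 9am, Demo in 9am

Checking: Hiring(10am) before VendorCall(11am); One-on-one(9am) before Hiring(10am); Demo(9am) before Hiring(10am); Demo(9am) before VendorCall(11am); One-on-one = Kickoff = 9am.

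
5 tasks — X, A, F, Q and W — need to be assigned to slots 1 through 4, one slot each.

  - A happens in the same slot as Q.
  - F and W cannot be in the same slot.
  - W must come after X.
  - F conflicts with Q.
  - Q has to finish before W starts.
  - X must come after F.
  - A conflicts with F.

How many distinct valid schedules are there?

Splitting on X: it can be 2 (3), 3 (4). Listing each branch's schedules as (A, F, Q, W):
X=2: (2,1,2,3) (2,1,2,4) (3,1,3,4) — 3.
X=3: (1,2,1,4) (2,1,2,4) (3,1,3,4) (3,2,3,4) — 4.
Summing: 3 + 4 = 7.

7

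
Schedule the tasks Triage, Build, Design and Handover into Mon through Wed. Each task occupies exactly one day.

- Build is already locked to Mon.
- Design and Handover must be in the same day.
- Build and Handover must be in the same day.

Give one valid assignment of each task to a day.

Build=Mon; Handover=Mon; Triage=Mon; Design=Mon

Checking: Design = Handover = Mon; Build = Handover = Mon; Build=Mon in [Mon,Mon].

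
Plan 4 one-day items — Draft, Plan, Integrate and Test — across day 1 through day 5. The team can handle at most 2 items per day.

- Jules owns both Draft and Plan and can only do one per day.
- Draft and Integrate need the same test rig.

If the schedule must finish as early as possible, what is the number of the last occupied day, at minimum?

2

With at most 2 per day and 4 work items, at least 2 days are needed.
2 works (last occupied day: day 2): for example Draft -> day 1; Integrate -> day 2; Plan -> day 2; Test -> day 1.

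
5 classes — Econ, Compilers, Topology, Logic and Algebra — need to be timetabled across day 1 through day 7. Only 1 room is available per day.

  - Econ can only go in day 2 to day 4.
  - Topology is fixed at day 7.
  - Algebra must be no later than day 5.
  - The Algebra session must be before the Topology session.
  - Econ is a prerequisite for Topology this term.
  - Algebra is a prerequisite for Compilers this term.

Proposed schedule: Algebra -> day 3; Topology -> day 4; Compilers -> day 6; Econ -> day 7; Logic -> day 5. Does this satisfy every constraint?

No. Econ is a prerequisite for Topology this term is not satisfied.

The Algebra session must be before the Topology session — holds.
Algebra is a prerequisite for Compilers this term — holds.
Algebra must be no later than day 5 — holds.
Only 1 room is available per day — holds.
Topology is fixed at day 7 — violated.
Econ is a prerequisite for Topology this term — violated.
Econ can only go in day 2 to day 4 — violated.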